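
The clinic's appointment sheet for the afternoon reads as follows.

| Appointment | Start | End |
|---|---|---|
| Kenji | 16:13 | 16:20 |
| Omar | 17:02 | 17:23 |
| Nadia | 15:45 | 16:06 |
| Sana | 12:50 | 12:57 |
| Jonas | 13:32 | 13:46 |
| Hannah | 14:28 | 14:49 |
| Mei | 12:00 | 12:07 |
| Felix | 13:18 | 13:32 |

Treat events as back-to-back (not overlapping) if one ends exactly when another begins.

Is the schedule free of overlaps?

Check each pair: they overlap iff neither finishes before the other starts.
Sorted by start: Mei, Sana, Felix, Jonas, Hannah, Nadia, Kenji, Omar.
Sana starts after Mei ends — done with Mei.
Felix starts after Sana ends — done with Sana.
Jonas starts exactly when Felix ends (back-to-back, no overlap) — done with Felix.
Hannah starts after Jonas ends — done with Jonas.
Nadia starts after Hannah ends — done with Hannah.
Kenji starts after Nadia ends — done with Nadia.
Omar starts after Kenji ends.
Every pair is clear; the schedule has no overlaps.

Yes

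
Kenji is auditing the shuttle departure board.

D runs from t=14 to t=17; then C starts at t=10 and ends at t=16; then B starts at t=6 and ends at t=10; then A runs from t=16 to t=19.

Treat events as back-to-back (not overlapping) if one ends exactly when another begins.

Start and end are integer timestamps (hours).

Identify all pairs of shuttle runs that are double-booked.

Sorted by start: B, C, D, A.
C starts exactly when B ends (back-to-back, no overlap) — done with B.
D starts before C ends → C and D overlap.
A starts exactly when C ends (back-to-back, no overlap).
A starts before D ends → D and A overlap.

A & D, C & D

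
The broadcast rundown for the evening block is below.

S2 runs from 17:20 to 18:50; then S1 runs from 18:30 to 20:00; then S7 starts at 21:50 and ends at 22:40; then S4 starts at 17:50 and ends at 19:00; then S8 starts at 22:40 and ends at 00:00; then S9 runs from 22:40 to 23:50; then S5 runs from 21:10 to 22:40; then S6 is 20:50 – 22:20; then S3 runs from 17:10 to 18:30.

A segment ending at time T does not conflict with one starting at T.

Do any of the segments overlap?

Sorted by start: S3, S2, S4, S1, S6, S5, S7, S8, S9.
S2 starts before S3 ends → S3 and S2 overlap.
That's a conflict, so the schedule is not conflict-free.

Yes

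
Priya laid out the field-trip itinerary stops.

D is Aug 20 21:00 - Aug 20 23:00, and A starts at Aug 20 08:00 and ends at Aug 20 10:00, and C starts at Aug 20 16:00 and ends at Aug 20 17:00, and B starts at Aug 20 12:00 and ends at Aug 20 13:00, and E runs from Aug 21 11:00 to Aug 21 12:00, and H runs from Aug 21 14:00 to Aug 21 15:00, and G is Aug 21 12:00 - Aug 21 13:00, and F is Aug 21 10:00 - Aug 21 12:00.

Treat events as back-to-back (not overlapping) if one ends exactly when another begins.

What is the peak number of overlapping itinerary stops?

Walk through starts and ends in time order (an end at T is processed before a start at T):
Aug 20 08:00 start A → 1
Aug 20 10:00 end A → 0
Aug 20 12:00 start B → 1
Aug 20 13:00 end B → 0
Aug 20 16:00 start C → 1
Aug 20 17:00 end C → 0
Aug 20 21:00 start D → 1
Aug 20 23:00 end D → 0
Aug 21 10:00 start F → 1
Aug 21 11:00 start E → 2
Aug 21 12:00 end E → 1
Aug 21 12:00 end F → 0
Aug 21 12:00 start G → 1
Aug 21 13:00 end G → 0
Aug 21 14:00 start H → 1
Aug 21 15:00 end H → 0
Peak is 2, at Aug 21 11:00 (E, F).

2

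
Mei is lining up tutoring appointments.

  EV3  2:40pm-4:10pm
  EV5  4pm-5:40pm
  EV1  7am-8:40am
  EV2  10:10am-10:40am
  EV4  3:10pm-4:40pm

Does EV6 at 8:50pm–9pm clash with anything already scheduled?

No — it doesn't clash with anything

EV1: ends 8:40am at or before EV6 starts 8:50pm → clear.
EV2: ends 10:40am at or before EV6 starts 8:50pm → clear.
EV3: ends 4:10pm at or before EV6 starts 8:50pm → clear.
EV4: ends 4:40pm at or before EV6 starts 8:50pm → clear.
EV5: ends 5:40pm at or before EV6 starts 8:50pm → clear.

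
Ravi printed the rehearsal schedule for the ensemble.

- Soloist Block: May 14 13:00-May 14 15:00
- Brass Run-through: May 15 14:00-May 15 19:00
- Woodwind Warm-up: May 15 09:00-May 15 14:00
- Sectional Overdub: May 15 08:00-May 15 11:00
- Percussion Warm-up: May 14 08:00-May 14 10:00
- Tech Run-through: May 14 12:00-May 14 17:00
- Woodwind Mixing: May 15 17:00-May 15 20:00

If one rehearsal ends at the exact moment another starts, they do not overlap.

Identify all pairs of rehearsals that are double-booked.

Two intervals overlap when each starts before the other ends.
Sorted by start: Percussion Warm-up, Tech Run-through, Soloist Block, Sectional Overdub, Woodwind Warm-up, Brass Run-through, Woodwind Mixing.
Tech Run-through starts after Percussion Warm-up ends; Percussion Warm-up is clear from here.
Soloist Block starts before Tech Run-through ends → Tech Run-through and Soloist Block overlap.
Sectional Overdub starts after Tech Run-through ends; Tech Run-through is clear from here.
Sectional Overdub starts after Soloist Block ends; Soloist Block is clear from here.
Woodwind Warm-up starts before Sectional Overdub ends → Sectional Overdub and Woodwind Warm-up overlap.
Brass Run-through starts after Sectional Overdub ends; Sectional Overdub is clear from here.
Brass Run-through starts exactly when Woodwind Warm-up ends (back-to-back, no overlap); Woodwind Warm-up is clear from here.
Woodwind Mixing starts before Brass Run-through ends → Brass Run-through and Woodwind Mixing overlap.

Brass Run-through & Woodwind Mixing, Sectional Overdub & Woodwind Warm-up, Soloist Block & Tech Run-through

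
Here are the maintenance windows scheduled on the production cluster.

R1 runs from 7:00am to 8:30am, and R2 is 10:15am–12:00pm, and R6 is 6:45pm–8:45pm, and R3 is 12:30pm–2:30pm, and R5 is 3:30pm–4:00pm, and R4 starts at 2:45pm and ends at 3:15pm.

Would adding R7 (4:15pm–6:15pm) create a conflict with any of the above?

No — it doesn't clash with anything

R1: ends 8:30am at or before R7 starts 4:15pm → clear.
R2: ends 12:00pm at or before R7 starts 4:15pm → clear.
R3: ends 2:30pm at or before R7 starts 4:15pm → clear.
R4: ends 3:15pm at or before R7 starts 4:15pm → clear.
R5: ends 4:00pm at or before R7 starts 4:15pm → clear.
R6: starts 6:45pm at or after R7 ends 6:15pm → clear.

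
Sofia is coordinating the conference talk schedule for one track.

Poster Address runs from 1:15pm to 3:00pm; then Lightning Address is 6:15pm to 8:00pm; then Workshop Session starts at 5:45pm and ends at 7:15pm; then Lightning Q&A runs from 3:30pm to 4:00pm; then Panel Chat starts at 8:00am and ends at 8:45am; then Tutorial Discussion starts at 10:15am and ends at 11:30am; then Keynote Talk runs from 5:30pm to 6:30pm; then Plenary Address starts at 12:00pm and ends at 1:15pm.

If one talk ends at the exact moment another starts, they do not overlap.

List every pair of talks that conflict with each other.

Sorted by start: Panel Chat, Tutorial Discussion, Plenary Address, Poster Address, Lightning Q&A, Keynote Talk, Workshop Session, Lightning Address.
Tutorial Discussion starts after Panel Chat ends, so nothing later overlaps Panel Chat either.
Plenary Address starts after Tutorial Discussion ends, so nothing later overlaps Tutorial Discussion either.
Poster Address starts exactly when Plenary Address ends (back-to-back, no overlap), so nothing later overlaps Plenary Address either.
Lightning Q&A starts after Poster Address ends, so nothing later overlaps Poster Address either.
Keynote Talk starts after Lightning Q&A ends, so nothing later overlaps Lightning Q&A either.
Workshop Session starts before Keynote Talk ends → Keynote Talk and Workshop Session overlap.
Lightning Address starts before Keynote Talk ends → Keynote Talk and Lightning Address overlap.
Lightning Address starts before Workshop Session ends → Workshop Session and Lightning Address overlap.

Keynote Talk & Lightning Address, Keynote Talk & Workshop Session, Lightning Address & Workshop Session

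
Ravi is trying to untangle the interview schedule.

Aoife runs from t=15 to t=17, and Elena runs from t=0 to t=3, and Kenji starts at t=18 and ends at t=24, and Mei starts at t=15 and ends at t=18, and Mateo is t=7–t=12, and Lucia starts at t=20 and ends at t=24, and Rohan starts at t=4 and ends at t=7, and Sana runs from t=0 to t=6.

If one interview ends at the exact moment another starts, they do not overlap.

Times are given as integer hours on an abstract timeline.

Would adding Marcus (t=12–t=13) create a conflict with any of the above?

No — it doesn't clash with anything

Elena: ends t=3 at or before Marcus starts t=12 → clear.
Sana: ends t=6 at or before Marcus starts t=12 → clear.
Rohan: ends t=7 at or before Marcus starts t=12 → clear.
Mateo: ends t=12 at or before Marcus starts t=12 → clear.
Mei: starts t=15 at or after Marcus ends t=13 → clear.
Aoife: starts t=15 at or after Marcus ends t=13 → clear.
Kenji: starts t=18 at or after Marcus ends t=13 → clear.
Lucia: starts t=20 at or after Marcus ends t=13 → clear.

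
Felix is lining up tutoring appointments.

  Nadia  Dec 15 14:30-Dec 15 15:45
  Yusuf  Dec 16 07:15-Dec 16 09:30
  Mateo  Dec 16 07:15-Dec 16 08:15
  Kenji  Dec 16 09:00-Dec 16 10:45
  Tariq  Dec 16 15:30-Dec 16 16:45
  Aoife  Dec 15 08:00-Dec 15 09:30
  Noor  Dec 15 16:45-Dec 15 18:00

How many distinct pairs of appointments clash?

2

Sorted by start: Aoife, Nadia, Noor, Yusuf, Mateo, Kenji, Tariq.
Nadia starts after Aoife ends, so nothing later overlaps Aoife either.
Noor starts after Nadia ends, so nothing later overlaps Nadia either.
Yusuf starts after Noor ends, so nothing later overlaps Noor either.
Mateo starts before Yusuf ends → Yusuf and Mateo overlap.
Kenji starts before Yusuf ends → Yusuf and Kenji overlap.
Tariq starts after Yusuf ends.
Kenji starts after Mateo ends, so nothing later overlaps Mateo either.
Tariq starts after Kenji ends.
Overlapping pairs: Kenji & Yusuf, Mateo & Yusuf — 2 in total.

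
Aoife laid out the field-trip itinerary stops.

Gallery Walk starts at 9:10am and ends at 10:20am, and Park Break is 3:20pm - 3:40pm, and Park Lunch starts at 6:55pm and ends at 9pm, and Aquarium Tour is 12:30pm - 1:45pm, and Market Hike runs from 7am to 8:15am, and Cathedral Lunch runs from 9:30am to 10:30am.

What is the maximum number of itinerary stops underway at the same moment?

2

Sort all start/end points and keep a running count:
7am start Market Hike → 1
8:15am end Market Hike → 0
9:10am start Gallery Walk → 1
9:30am start Cathedral Lunch → 2
10:20am end Gallery Walk → 1
10:30am end Cathedral Lunch → 0
12:30pm start Aquarium Tour → 1
1:45pm end Aquarium Tour → 0
3:20pm start Park Break → 1
3:40pm end Park Break → 0
6:55pm start Park Lunch → 1
9pm end Park Lunch → 0
Peak is 2, at 9:30am (Cathedral Lunch, Gallery Walk).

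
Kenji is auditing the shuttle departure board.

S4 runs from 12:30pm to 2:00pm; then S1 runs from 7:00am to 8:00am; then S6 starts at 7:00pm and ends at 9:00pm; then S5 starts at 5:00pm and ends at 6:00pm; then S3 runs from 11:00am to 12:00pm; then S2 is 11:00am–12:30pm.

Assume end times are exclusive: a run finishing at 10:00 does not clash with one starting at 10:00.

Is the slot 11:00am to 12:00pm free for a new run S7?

S1: ends 8:00am at or before S7 starts 11:00am → clear.
S2: starts 11:00am before S7 ends 12:00pm, and ends 12:30pm after S7 starts 11:00am → overlap.
S3: starts 11:00am before S7 ends 12:00pm, and ends 12:00pm after S7 starts 11:00am → overlap.
S4: starts 12:30pm at or after S7 ends 12:00pm → clear.
S5: starts 5:00pm at or after S7 ends 12:00pm → clear.
S6: starts 7:00pm at or after S7 ends 12:00pm → clear.
S7 overlaps S2, S3.

No — it overlaps S2, S3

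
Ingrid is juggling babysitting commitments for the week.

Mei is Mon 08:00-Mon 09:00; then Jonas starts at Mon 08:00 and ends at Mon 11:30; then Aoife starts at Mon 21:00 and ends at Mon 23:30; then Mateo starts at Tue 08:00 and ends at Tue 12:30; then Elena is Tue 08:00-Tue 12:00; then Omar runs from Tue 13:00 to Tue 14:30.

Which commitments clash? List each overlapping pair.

Elena & Mateo, Jonas & Mei

Check each pair: they overlap iff neither finishes before the other starts.
Sorted by start: Mei, Jonas, Aoife, Mateo, Elena, Omar.
Jonas starts before Mei ends → Mei and Jonas overlap.
Aoife starts after Mei ends; Mei is clear from here.
Aoife starts after Jonas ends; Jonas is clear from here.
Mateo starts after Aoife ends; Aoife is clear from here.
Elena starts before Mateo ends → Mateo and Elena overlap.
Omar starts after Mateo ends.
Omar starts after Elena ends.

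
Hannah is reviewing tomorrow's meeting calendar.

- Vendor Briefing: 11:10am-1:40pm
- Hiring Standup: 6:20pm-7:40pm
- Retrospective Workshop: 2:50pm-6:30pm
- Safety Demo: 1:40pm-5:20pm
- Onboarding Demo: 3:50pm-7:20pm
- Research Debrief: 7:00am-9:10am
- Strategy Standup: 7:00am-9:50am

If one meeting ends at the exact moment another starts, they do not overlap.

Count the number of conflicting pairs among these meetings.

6

Sorted by start: Research Debrief, Strategy Standup, Vendor Briefing, Safety Demo, Retrospective Workshop, Onboarding Demo, Hiring Standup.
Strategy Standup starts before Research Debrief ends → Research Debrief and Strategy Standup overlap.
Vendor Briefing starts after Research Debrief ends — done with Research Debrief.
Vendor Briefing starts after Strategy Standup ends — done with Strategy Standup.
Safety Demo starts exactly when Vendor Briefing ends (back-to-back, no overlap) — done with Vendor Briefing.
Retrospective Workshop starts before Safety Demo ends → Safety Demo and Retrospective Workshop overlap.
Onboarding Demo starts before Safety Demo ends → Safety Demo and Onboarding Demo overlap.
Hiring Standup starts after Safety Demo ends.
Onboarding Demo starts before Retrospective Workshop ends → Retrospective Workshop and Onboarding Demo overlap.
Hiring Standup starts before Retrospective Workshop ends → Retrospective Workshop and Hiring Standup overlap.
Hiring Standup starts before Onboarding Demo ends → Onboarding Demo and Hiring Standup overlap.
Overlapping pairs: Hiring Standup & Onboarding Demo, Hiring Standup & Retrospective Workshop, Onboarding Demo & Retrospective Workshop, Onboarding Demo & Safety Demo, Research Debrief & Strategy Standup, Retrospective Workshop & Safety Demo — 6 in total.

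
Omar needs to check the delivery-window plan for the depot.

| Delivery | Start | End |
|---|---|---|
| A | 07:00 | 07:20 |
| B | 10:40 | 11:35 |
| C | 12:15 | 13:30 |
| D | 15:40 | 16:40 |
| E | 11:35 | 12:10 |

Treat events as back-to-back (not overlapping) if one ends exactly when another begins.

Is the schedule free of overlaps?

Two intervals overlap when each starts before the other ends.
Sorted by start: A, B, E, C, D.
B starts after A ends; A is clear from here.
E starts exactly when B ends (back-to-back, no overlap); B is clear from here.
C starts after E ends; E is clear from here.
D starts after C ends.
Every pair is clear; the schedule has no overlaps.

Yes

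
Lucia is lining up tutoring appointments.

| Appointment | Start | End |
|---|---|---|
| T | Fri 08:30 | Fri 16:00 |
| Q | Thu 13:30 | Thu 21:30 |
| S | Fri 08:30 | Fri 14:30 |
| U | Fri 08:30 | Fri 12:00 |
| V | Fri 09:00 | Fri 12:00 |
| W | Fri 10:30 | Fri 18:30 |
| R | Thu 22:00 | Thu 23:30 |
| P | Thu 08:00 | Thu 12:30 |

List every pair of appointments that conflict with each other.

Two intervals overlap when each starts before the other ends.
Sorted by start: P, Q, R, S, T, U, V, W.
Q starts after P ends — done with P.
R starts after Q ends — done with Q.
S starts after R ends — done with R.
T starts before S ends → S and T overlap.
U starts before S ends → S and U overlap.
V starts before S ends → S and V overlap.
W starts before S ends → S and W overlap.
U starts before T ends → T and U overlap.
V starts before T ends → T and V overlap.
W starts before T ends → T and W overlap.
V starts before U ends → U and V overlap.
W starts before U ends → U and W overlap.
W starts before V ends → V and W overlap.

S & T, S & U, S & V, S & W, T & U, T & V, T & W, U & V, U & W, V & W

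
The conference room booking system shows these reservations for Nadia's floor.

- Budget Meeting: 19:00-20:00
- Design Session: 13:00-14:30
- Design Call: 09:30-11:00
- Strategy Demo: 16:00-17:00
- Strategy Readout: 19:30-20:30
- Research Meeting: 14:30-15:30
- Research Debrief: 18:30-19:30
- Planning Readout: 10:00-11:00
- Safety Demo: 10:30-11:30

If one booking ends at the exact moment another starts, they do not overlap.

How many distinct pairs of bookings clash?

5

Sorted by start: Design Call, Planning Readout, Safety Demo, Design Session, Research Meeting, Strategy Demo, Research Debrief, Budget Meeting, Strategy Readout.
Planning Readout starts before Design Call ends → Design Call and Planning Readout overlap.
Safety Demo starts before Design Call ends → Design Call and Safety Demo overlap.
Design Session starts after Design Call ends; Design Call is clear from here.
Safety Demo starts before Planning Readout ends → Planning Readout and Safety Demo overlap.
Design Session starts after Planning Readout ends; Planning Readout is clear from here.
Design Session starts after Safety Demo ends; Safety Demo is clear from here.
Research Meeting starts exactly when Design Session ends (back-to-back, no overlap); Design Session is clear from here.
Strategy Demo starts after Research Meeting ends; Research Meeting is clear from here.
Research Debrief starts after Strategy Demo ends; Strategy Demo is clear from here.
Budget Meeting starts before Research Debrief ends → Research Debrief and Budget Meeting overlap.
Strategy Readout starts exactly when Research Debrief ends (back-to-back, no overlap).
Strategy Readout starts before Budget Meeting ends → Budget Meeting and Strategy Readout overlap.
Overlapping pairs: Budget Meeting & Research Debrief, Budget Meeting & Strategy Readout, Design Call & Planning Readout, Design Call & Safety Demo, Planning Readout & Safety Demo — 5 in total.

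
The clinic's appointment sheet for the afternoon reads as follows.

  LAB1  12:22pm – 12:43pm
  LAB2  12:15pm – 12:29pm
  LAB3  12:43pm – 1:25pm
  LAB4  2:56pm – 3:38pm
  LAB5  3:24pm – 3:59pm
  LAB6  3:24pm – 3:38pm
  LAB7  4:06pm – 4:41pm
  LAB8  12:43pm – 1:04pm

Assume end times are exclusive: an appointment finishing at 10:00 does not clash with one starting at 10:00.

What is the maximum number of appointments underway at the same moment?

Sweep the timeline, counting +1 at each start and −1 at each end (ends before starts at a tie):
12:15pm start LAB2 → 1
12:22pm start LAB1 → 2
12:29pm end LAB2 → 1
12:43pm end LAB1 → 0
12:43pm start LAB3 → 1
12:43pm start LAB8 → 2
1:04pm end LAB8 → 1
1:25pm end LAB3 → 0
2:56pm start LAB4 → 1
3:24pm start LAB5 → 2
3:24pm start LAB6 → 3
3:38pm end LAB4 → 2
3:38pm end LAB6 → 1
3:59pm end LAB5 → 0
4:06pm start LAB7 → 1
4:41pm end LAB7 → 0
Peak is 3, at 3:24pm (LAB4, LAB5, LAB6).

3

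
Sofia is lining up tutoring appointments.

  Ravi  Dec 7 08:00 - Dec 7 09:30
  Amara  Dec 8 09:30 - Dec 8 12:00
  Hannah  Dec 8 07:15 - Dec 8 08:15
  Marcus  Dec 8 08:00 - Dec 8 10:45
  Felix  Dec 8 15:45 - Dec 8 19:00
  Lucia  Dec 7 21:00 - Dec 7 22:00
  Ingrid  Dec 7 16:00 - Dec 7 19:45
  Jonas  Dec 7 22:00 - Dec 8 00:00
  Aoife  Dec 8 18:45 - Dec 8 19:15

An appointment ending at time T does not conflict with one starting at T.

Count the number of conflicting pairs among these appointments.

3

Check each pair: they overlap iff neither finishes before the other starts.
Sorted by start: Ravi, Ingrid, Lucia, Jonas, Hannah, Marcus, Amara, Felix, Aoife.
Ingrid starts after Ravi ends — done with Ravi.
Lucia starts after Ingrid ends — done with Ingrid.
Jonas starts exactly when Lucia ends (back-to-back, no overlap) — done with Lucia.
Hannah starts after Jonas ends — done with Jonas.
Marcus starts before Hannah ends → Hannah and Marcus overlap.
Amara starts after Hannah ends — done with Hannah.
Amara starts before Marcus ends → Marcus and Amara overlap.
Felix starts after Marcus ends — done with Marcus.
Felix starts after Amara ends — done with Amara.
Aoife starts before Felix ends → Felix and Aoife overlap.
Overlapping pairs: Amara & Marcus, Aoife & Felix, Hannah & Marcus — 3 in total.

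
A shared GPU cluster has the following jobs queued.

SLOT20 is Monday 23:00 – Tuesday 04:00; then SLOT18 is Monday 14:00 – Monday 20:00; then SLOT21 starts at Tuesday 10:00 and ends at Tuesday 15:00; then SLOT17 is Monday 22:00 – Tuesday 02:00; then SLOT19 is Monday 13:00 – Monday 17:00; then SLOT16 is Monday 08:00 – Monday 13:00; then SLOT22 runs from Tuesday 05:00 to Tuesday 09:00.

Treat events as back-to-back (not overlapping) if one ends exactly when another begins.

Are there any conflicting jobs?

Sorted by start: SLOT16, SLOT19, SLOT18, SLOT17, SLOT20, SLOT22, SLOT21.
SLOT19 starts exactly when SLOT16 ends (back-to-back, no overlap) — done with SLOT16.
SLOT18 starts before SLOT19 ends → SLOT19 and SLOT18 overlap.
That's a conflict, so the schedule is not conflict-free.

Yes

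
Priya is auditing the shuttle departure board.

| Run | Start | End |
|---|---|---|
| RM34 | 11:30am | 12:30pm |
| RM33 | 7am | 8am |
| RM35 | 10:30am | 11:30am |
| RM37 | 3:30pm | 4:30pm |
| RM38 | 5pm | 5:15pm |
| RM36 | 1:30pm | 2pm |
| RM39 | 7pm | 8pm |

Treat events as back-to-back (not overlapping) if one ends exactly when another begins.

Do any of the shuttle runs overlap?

Sorted by start: RM33, RM35, RM34, RM36, RM37, RM38, RM39.
RM35 starts after RM33 ends, so nothing later overlaps RM33 either.
RM34 starts exactly when RM35 ends (back-to-back, no overlap), so nothing later overlaps RM35 either.
RM36 starts after RM34 ends, so nothing later overlaps RM34 either.
RM37 starts after RM36 ends, so nothing later overlaps RM36 either.
RM38 starts after RM37 ends, so nothing later overlaps RM37 either.
RM39 starts after RM38 ends.
Every pair is clear; the schedule has no overlaps.

No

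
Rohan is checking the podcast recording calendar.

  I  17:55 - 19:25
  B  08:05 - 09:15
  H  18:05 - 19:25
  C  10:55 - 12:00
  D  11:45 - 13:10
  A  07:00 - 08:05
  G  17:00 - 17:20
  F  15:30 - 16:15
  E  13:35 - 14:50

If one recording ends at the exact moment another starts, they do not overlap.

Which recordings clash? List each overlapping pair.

C & D, H & I

Check each pair: they overlap iff neither finishes before the other starts.
Sorted by start: A, B, C, D, E, F, G, I, H.
B starts exactly when A ends (back-to-back, no overlap), so nothing later overlaps A either.
C starts after B ends, so nothing later overlaps B either.
D starts before C ends → C and D overlap.
E starts after C ends, so nothing later overlaps C either.
E starts after D ends, so nothing later overlaps D either.
F starts after E ends, so nothing later overlaps E either.
G starts after F ends, so nothing later overlaps F either.
I starts after G ends, so nothing later overlaps G either.
H starts before I ends → I and H overlap.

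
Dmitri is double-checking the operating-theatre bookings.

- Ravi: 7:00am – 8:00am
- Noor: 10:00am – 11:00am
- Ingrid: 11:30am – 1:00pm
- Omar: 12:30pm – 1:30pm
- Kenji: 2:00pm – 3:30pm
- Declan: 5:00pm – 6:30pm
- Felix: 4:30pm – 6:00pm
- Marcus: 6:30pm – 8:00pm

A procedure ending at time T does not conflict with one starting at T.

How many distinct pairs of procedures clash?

Sorted by start: Ravi, Noor, Ingrid, Omar, Kenji, Felix, Declan, Marcus.
Noor starts after Ravi ends, so Ravi has no further overlaps.
Ingrid starts after Noor ends, so Noor has no further overlaps.
Omar starts before Ingrid ends → Ingrid and Omar overlap.
Kenji starts after Ingrid ends, so Ingrid has no further overlaps.
Kenji starts after Omar ends, so Omar has no further overlaps.
Felix starts after Kenji ends, so Kenji has no further overlaps.
Declan starts before Felix ends → Felix and Declan overlap.
Marcus starts after Felix ends.
Marcus starts exactly when Declan ends (back-to-back, no overlap).
Overlapping pairs: Declan & Felix, Ingrid & Omar — 2 in total.

2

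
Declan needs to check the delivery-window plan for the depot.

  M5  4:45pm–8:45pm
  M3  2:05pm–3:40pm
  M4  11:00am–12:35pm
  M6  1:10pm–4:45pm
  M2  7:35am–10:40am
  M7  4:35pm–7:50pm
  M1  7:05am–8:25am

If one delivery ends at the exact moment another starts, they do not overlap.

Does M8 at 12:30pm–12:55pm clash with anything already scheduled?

Yes — it overlaps M4

M1: ends 8:25am at or before M8 starts 12:30pm → clear.
M2: ends 10:40am at or before M8 starts 12:30pm → clear.
M4: starts 11:00am before M8 ends 12:55pm, and ends 12:35pm after M8 starts 12:30pm → overlap.
M6: starts 1:10pm at or after M8 ends 12:55pm → clear.
M3: starts 2:05pm at or after M8 ends 12:55pm → clear.
M7: starts 4:35pm at or after M8 ends 12:55pm → clear.
M5: starts 4:45pm at or after M8 ends 12:55pm → clear.
M8 overlaps M4.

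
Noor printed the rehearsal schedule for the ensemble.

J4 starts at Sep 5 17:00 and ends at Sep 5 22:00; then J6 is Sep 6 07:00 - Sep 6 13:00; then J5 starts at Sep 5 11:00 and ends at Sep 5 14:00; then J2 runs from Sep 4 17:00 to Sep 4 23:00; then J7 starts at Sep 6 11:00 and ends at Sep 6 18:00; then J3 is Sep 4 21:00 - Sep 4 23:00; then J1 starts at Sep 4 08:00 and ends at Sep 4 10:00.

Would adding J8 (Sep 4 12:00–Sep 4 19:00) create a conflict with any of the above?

Yes — it overlaps J2

J1: ends Sep 4 10:00 at or before J8 starts Sep 4 12:00 → clear.
J2: starts Sep 4 17:00 before J8 ends Sep 4 19:00, and ends Sep 4 23:00 after J8 starts Sep 4 12:00 → overlap.
J3: starts Sep 4 21:00 at or after J8 ends Sep 4 19:00 → clear.
J5: starts Sep 5 11:00 at or after J8 ends Sep 4 19:00 → clear.
J4: starts Sep 5 17:00 at or after J8 ends Sep 4 19:00 → clear.
J6: starts Sep 6 07:00 at or after J8 ends Sep 4 19:00 → clear.
J7: starts Sep 6 11:00 at or after J8 ends Sep 4 19:00 → clear.
J8 overlaps J2.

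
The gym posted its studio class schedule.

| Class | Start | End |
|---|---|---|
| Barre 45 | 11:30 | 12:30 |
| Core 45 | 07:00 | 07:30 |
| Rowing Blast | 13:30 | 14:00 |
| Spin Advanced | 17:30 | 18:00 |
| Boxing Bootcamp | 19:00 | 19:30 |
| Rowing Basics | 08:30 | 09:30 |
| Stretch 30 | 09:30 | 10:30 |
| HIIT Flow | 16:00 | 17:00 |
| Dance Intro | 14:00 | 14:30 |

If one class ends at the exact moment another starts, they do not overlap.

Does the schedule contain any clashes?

Sorted by start: Core 45, Rowing Basics, Stretch 30, Barre 45, Rowing Blast, Dance Intro, HIIT Flow, Spin Advanced, Boxing Bootcamp.
Rowing Basics starts after Core 45 ends, so Core 45 has no further overlaps.
Stretch 30 starts exactly when Rowing Basics ends (back-to-back, no overlap), so Rowing Basics has no further overlaps.
Barre 45 starts after Stretch 30 ends, so Stretch 30 has no further overlaps.
Rowing Blast starts after Barre 45 ends, so Barre 45 has no further overlaps.
Dance Intro starts exactly when Rowing Blast ends (back-to-back, no overlap), so Rowing Blast has no further overlaps.
HIIT Flow starts after Dance Intro ends, so Dance Intro has no further overlaps.
Spin Advanced starts after HIIT Flow ends, so HIIT Flow has no further overlaps.
Boxing Bootcamp starts after Spin Advanced ends.
Every pair is clear; the schedule has no overlaps.

No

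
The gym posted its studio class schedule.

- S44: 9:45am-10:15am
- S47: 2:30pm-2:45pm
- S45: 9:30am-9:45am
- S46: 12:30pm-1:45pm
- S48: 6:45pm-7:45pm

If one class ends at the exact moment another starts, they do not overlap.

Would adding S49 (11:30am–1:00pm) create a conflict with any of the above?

S45: ends 9:45am at or before S49 starts 11:30am → clear.
S44: ends 10:15am at or before S49 starts 11:30am → clear.
S46: starts 12:30pm before S49 ends 1:00pm, and ends 1:45pm after S49 starts 11:30am → overlap.
S47: starts 2:30pm at or after S49 ends 1:00pm → clear.
S48: starts 6:45pm at or after S49 ends 1:00pm → clear.
S49 overlaps S46.

Yes — it overlaps S46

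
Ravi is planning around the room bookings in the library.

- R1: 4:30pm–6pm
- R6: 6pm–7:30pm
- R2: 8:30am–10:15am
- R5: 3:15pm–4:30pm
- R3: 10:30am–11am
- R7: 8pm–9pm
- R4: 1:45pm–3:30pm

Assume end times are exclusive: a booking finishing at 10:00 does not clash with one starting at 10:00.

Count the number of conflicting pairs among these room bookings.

1

Sorted by start: R2, R3, R4, R5, R1, R6, R7.
R3 starts after R2 ends — done with R2.
R4 starts after R3 ends — done with R3.
R5 starts before R4 ends → R4 and R5 overlap.
R1 starts after R4 ends — done with R4.
R1 starts exactly when R5 ends (back-to-back, no overlap) — done with R5.
R6 starts exactly when R1 ends (back-to-back, no overlap) — done with R1.
R7 starts after R6 ends.
Overlapping pairs: R4 & R5 — 1 in total.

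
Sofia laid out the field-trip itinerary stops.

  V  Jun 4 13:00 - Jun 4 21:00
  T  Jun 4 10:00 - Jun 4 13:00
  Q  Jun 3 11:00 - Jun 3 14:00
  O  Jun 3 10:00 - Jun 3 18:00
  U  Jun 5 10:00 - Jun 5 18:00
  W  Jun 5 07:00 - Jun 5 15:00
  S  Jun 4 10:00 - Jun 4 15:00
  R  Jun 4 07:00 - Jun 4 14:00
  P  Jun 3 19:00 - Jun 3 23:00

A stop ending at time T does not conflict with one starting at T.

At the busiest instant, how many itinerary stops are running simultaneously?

Sort all start/end points and keep a running count:
Jun 3 10:00 start O → 1
Jun 3 11:00 start Q → 2
Jun 3 14:00 end Q → 1
Jun 3 18:00 end O → 0
Jun 3 19:00 start P → 1
Jun 3 23:00 end P → 0
Jun 4 07:00 start R → 1
Jun 4 10:00 start S → 2
Jun 4 10:00 start T → 3
Jun 4 13:00 end T → 2
Jun 4 13:00 start V → 3
Jun 4 14:00 end R → 2
Jun 4 15:00 end S → 1
Jun 4 21:00 end V → 0
Jun 5 07:00 start W → 1
Jun 5 10:00 start U → 2
Jun 5 15:00 end W → 1
Jun 5 18:00 end U → 0
Peak is 3, at Jun 4 10:00 (R, S, T).

3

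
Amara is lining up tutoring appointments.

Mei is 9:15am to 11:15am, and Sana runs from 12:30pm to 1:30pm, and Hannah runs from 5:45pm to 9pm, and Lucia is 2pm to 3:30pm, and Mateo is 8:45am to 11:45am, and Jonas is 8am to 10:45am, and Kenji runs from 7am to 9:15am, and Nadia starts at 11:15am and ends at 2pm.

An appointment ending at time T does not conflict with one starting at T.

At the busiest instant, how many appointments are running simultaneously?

3

Walk through starts and ends in time order (an end at T is processed before a start at T):
7am start Kenji → 1
8am start Jonas → 2
8:45am start Mateo → 3
9:15am end Kenji → 2
9:15am start Mei → 3
10:45am end Jonas → 2
11:15am end Mei → 1
11:15am start Nadia → 2
11:45am end Mateo → 1
12:30pm start Sana → 2
1:30pm end Sana → 1
2pm end Nadia → 0
2pm start Lucia → 1
3:30pm end Lucia → 0
5:45pm start Hannah → 1
9pm end Hannah → 0
Peak is 3, at 8:45am (Jonas, Kenji, Mateo).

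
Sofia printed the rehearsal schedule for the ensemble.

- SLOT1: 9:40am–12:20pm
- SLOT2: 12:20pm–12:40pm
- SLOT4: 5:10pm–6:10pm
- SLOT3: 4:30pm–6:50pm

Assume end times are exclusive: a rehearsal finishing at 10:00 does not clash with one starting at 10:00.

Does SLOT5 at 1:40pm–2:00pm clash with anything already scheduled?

No — it doesn't clash with anything

SLOT1: ends 12:20pm at or before SLOT5 starts 1:40pm → clear.
SLOT2: ends 12:40pm at or before SLOT5 starts 1:40pm → clear.
SLOT3: starts 4:30pm at or after SLOT5 ends 2:00pm → clear.
SLOT4: starts 5:10pm at or after SLOT5 ends 2:00pm → clear.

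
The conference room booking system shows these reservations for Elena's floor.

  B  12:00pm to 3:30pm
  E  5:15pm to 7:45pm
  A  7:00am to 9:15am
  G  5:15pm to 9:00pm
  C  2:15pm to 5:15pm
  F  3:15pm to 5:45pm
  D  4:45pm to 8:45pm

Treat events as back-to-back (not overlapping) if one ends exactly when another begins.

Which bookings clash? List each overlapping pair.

B & C, B & F, C & D, C & F, D & E, D & F, D & G, E & F, E & G, F & G

Sorted by start: A, B, C, F, D, E, G.
B starts after A ends — done with A.
C starts before B ends → B and C overlap.
F starts before B ends → B and F overlap.
D starts after B ends — done with B.
F starts before C ends → C and F overlap.
D starts before C ends → C and D overlap.
E starts exactly when C ends (back-to-back, no overlap) — done with C.
D starts before F ends → F and D overlap.
E starts before F ends → F and E overlap.
G starts before F ends → F and G overlap.
E starts before D ends → D and E overlap.
G starts before D ends → D and G overlap.
G starts before E ends → E and G overlap.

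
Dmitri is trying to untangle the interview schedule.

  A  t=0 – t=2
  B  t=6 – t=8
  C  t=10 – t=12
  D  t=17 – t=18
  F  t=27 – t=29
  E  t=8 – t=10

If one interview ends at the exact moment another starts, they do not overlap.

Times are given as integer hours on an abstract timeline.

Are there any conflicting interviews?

No

Sorted by start: A, B, E, C, D, F.
B starts after A ends; A is clear from here.
E starts exactly when B ends (back-to-back, no overlap); B is clear from here.
C starts exactly when E ends (back-to-back, no overlap); E is clear from here.
D starts after C ends; C is clear from here.
F starts after D ends.
Every pair is clear; the schedule has no overlaps.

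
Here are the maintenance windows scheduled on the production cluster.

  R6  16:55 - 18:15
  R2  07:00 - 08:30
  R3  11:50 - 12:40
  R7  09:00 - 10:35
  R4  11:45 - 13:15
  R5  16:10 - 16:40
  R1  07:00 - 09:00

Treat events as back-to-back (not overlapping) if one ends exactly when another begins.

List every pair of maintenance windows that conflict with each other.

Two intervals overlap when each starts before the other ends.
Sorted by start: R1, R2, R7, R4, R3, R5, R6.
R2 starts before R1 ends → R1 and R2 overlap.
R7 starts exactly when R1 ends (back-to-back, no overlap), so nothing later overlaps R1 either.
R7 starts after R2 ends, so nothing later overlaps R2 either.
R4 starts after R7 ends, so nothing later overlaps R7 either.
R3 starts before R4 ends → R4 and R3 overlap.
R5 starts after R4 ends, so nothing later overlaps R4 either.
R5 starts after R3 ends, so nothing later overlaps R3 either.
R6 starts after R5 ends.

R1 & R2, R3 & R4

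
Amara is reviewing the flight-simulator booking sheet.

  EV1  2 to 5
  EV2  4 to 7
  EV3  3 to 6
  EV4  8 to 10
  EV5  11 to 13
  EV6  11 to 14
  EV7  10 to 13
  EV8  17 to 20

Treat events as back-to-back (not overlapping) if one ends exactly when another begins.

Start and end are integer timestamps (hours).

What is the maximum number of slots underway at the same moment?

3

Sweep the timeline, counting +1 at each start and −1 at each end (ends before starts at a tie):
2 start EV1 → 1
3 start EV3 → 2
4 start EV2 → 3
5 end EV1 → 2
6 end EV3 → 1
7 end EV2 → 0
8 start EV4 → 1
10 end EV4 → 0
10 start EV7 → 1
11 start EV5 → 2
11 start EV6 → 3
13 end EV5 → 2
13 end EV7 → 1
14 end EV6 → 0
17 start EV8 → 1
20 end EV8 → 0
Peak is 3, at 4 (EV1, EV2, EV3).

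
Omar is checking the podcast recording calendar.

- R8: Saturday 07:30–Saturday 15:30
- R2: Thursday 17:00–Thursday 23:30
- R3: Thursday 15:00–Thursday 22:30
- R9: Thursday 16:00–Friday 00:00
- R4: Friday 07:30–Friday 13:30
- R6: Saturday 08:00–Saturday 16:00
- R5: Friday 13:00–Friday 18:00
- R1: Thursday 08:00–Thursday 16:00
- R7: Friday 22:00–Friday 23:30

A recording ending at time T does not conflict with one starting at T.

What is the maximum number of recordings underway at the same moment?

Sweep the timeline, counting +1 at each start and −1 at each end (ends before starts at a tie):
Thursday 08:00 start R1 → 1
Thursday 15:00 start R3 → 2
Thursday 16:00 end R1 → 1
Thursday 16:00 start R9 → 2
Thursday 17:00 start R2 → 3
Thursday 22:30 end R3 → 2
Thursday 23:30 end R2 → 1
Friday 00:00 end R9 → 0
Friday 07:30 start R4 → 1
Friday 13:00 start R5 → 2
Friday 13:30 end R4 → 1
Friday 18:00 end R5 → 0
Friday 22:00 start R7 → 1
Friday 23:30 end R7 → 0
Saturday 07:30 start R8 → 1
Saturday 08:00 start R6 → 2
Saturday 15:30 end R8 → 1
Saturday 16:00 end R6 → 0
Peak is 3, at Thursday 17:00 (R2, R3, R9).

3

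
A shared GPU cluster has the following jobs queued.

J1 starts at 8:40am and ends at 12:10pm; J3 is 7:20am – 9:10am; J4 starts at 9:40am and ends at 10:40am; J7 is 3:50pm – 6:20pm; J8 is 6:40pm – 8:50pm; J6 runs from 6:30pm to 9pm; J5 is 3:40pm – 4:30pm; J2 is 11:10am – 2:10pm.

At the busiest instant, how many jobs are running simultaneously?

2

Sort all start/end points and keep a running count:
7:20am start J3 → 1
8:40am start J1 → 2
9:10am end J3 → 1
9:40am start J4 → 2
10:40am end J4 → 1
11:10am start J2 → 2
12:10pm end J1 → 1
2:10pm end J2 → 0
3:40pm start J5 → 1
3:50pm start J7 → 2
4:30pm end J5 → 1
6:20pm end J7 → 0
6:30pm start J6 → 1
6:40pm start J8 → 2
8:50pm end J8 → 1
9pm end J6 → 0
Peak is 2, at 8:40am (J1, J3).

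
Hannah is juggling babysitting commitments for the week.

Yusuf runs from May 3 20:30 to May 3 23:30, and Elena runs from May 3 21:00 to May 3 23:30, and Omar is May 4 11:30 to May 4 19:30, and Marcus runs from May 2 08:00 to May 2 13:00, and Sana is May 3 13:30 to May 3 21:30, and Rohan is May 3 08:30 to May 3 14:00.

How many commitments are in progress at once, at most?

Sweep the timeline, counting +1 at each start and −1 at each end (ends before starts at a tie):
May 2 08:00 start Marcus → 1
May 2 13:00 end Marcus → 0
May 3 08:30 start Rohan → 1
May 3 13:30 start Sana → 2
May 3 14:00 end Rohan → 1
May 3 20:30 start Yusuf → 2
May 3 21:00 start Elena → 3
May 3 21:30 end Sana → 2
May 3 23:30 end Elena → 1
May 3 23:30 end Yusuf → 0
May 4 11:30 start Omar → 1
May 4 19:30 end Omar → 0
Peak is 3, at May 3 21:00 (Elena, Sana, Yusuf).

3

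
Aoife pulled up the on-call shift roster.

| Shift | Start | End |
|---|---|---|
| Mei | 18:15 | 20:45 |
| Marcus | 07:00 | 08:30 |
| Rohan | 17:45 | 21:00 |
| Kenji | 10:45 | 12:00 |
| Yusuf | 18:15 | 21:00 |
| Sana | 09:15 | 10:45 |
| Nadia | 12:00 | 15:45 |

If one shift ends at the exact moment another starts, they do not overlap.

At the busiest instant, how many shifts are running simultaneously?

Walk through starts and ends in time order (an end at T is processed before a start at T):
07:00 start Marcus → 1
08:30 end Marcus → 0
09:15 start Sana → 1
10:45 end Sana → 0
10:45 start Kenji → 1
12:00 end Kenji → 0
12:00 start Nadia → 1
15:45 end Nadia → 0
17:45 start Rohan → 1
18:15 start Mei → 2
18:15 start Yusuf → 3
20:45 end Mei → 2
21:00 end Rohan → 1
21:00 end Yusuf → 0
Peak is 3, at 18:15 (Mei, Rohan, Yusuf).

3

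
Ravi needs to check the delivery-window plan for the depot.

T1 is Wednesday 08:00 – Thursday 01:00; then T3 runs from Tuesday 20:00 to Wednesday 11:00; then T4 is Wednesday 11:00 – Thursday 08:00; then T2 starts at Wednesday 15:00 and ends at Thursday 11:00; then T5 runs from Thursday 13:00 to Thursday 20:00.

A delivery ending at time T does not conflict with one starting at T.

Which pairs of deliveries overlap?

Sorted by start: T3, T1, T4, T2, T5.
T1 starts before T3 ends → T3 and T1 overlap.
T4 starts exactly when T3 ends (back-to-back, no overlap), so nothing later overlaps T3 either.
T4 starts before T1 ends → T1 and T4 overlap.
T2 starts before T1 ends → T1 and T2 overlap.
T5 starts after T1 ends.
T2 starts before T4 ends → T4 and T2 overlap.
T5 starts after T4 ends.
T5 starts after T2 ends.

T1 & T2, T1 & T3, T1 & T4, T2 & T4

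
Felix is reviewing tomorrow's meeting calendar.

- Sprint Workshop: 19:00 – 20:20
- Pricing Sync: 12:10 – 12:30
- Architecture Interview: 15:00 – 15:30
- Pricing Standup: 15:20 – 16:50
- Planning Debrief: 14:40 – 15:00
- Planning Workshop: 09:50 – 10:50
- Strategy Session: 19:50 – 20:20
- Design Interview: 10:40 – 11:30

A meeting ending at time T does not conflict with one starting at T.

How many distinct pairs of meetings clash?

3

Sorted by start: Planning Workshop, Design Interview, Pricing Sync, Planning Debrief, Architecture Interview, Pricing Standup, Sprint Workshop, Strategy Session.
Design Interview starts before Planning Workshop ends → Planning Workshop and Design Interview overlap.
Pricing Sync starts after Planning Workshop ends — done with Planning Workshop.
Pricing Sync starts after Design Interview ends — done with Design Interview.
Planning Debrief starts after Pricing Sync ends — done with Pricing Sync.
Architecture Interview starts exactly when Planning Debrief ends (back-to-back, no overlap) — done with Planning Debrief.
Pricing Standup starts before Architecture Interview ends → Architecture Interview and Pricing Standup overlap.
Sprint Workshop starts after Architecture Interview ends — done with Architecture Interview.
Sprint Workshop starts after Pricing Standup ends — done with Pricing Standup.
Strategy Session starts before Sprint Workshop ends → Sprint Workshop and Strategy Session overlap.
Overlapping pairs: Architecture Interview & Pricing Standup, Design Interview & Planning Workshop, Sprint Workshop & Strategy Session — 3 in total.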